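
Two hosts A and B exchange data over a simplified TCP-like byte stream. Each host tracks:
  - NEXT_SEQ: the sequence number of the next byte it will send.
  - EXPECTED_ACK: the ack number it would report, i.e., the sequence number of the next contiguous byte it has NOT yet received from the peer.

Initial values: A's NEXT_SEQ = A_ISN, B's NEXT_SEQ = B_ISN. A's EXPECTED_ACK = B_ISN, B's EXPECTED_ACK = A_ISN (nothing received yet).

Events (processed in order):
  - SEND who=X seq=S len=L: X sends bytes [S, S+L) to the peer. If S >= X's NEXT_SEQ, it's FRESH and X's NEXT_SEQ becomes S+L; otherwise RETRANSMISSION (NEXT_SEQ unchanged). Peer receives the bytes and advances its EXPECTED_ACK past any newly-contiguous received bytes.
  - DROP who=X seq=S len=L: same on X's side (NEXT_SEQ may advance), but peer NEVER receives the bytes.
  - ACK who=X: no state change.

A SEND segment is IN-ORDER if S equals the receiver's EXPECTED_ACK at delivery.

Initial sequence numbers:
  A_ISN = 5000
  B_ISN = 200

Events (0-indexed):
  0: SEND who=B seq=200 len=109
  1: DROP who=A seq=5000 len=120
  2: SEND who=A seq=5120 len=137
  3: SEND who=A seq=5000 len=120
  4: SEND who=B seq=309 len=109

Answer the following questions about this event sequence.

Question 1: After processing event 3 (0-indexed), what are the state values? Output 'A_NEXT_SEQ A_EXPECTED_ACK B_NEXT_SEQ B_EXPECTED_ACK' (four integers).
After event 0: A_seq=5000 A_ack=309 B_seq=309 B_ack=5000
After event 1: A_seq=5120 A_ack=309 B_seq=309 B_ack=5000
After event 2: A_seq=5257 A_ack=309 B_seq=309 B_ack=5000
After event 3: A_seq=5257 A_ack=309 B_seq=309 B_ack=5257

5257 309 309 5257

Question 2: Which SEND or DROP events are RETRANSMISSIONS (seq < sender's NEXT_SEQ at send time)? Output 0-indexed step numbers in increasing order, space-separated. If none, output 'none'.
Step 0: SEND seq=200 -> fresh
Step 1: DROP seq=5000 -> fresh
Step 2: SEND seq=5120 -> fresh
Step 3: SEND seq=5000 -> retransmit
Step 4: SEND seq=309 -> fresh

Answer: 3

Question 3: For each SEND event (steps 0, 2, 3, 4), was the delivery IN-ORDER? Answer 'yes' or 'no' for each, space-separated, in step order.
Step 0: SEND seq=200 -> in-order
Step 2: SEND seq=5120 -> out-of-order
Step 3: SEND seq=5000 -> in-order
Step 4: SEND seq=309 -> in-order

Answer: yes no yes yes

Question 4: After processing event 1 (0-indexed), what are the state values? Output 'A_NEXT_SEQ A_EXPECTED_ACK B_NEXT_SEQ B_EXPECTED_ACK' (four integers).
After event 0: A_seq=5000 A_ack=309 B_seq=309 B_ack=5000
After event 1: A_seq=5120 A_ack=309 B_seq=309 B_ack=5000

5120 309 309 5000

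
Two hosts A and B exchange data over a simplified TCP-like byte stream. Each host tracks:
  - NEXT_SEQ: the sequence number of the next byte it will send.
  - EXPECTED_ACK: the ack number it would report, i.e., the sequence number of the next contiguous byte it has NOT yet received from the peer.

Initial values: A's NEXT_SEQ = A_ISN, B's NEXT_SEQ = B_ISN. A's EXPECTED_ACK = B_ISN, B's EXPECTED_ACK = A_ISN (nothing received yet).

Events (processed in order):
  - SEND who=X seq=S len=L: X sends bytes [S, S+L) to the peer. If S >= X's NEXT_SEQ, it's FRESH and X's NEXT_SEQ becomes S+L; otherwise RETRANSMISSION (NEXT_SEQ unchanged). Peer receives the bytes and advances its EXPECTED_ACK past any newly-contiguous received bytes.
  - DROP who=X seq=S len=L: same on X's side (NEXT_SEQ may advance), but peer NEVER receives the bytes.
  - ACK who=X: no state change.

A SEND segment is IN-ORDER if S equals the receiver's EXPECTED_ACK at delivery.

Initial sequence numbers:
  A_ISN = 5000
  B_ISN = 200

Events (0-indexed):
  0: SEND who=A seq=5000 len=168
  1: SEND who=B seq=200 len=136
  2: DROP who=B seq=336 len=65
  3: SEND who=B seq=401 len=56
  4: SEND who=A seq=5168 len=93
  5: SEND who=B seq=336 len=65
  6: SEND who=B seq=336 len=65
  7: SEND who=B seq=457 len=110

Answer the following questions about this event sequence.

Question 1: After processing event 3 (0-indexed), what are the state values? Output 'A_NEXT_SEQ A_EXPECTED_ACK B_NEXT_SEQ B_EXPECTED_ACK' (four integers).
After event 0: A_seq=5168 A_ack=200 B_seq=200 B_ack=5168
After event 1: A_seq=5168 A_ack=336 B_seq=336 B_ack=5168
After event 2: A_seq=5168 A_ack=336 B_seq=401 B_ack=5168
After event 3: A_seq=5168 A_ack=336 B_seq=457 B_ack=5168

5168 336 457 5168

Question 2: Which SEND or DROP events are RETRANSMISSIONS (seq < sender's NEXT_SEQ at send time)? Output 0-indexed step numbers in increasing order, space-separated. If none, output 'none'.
Answer: 5 6

Derivation:
Step 0: SEND seq=5000 -> fresh
Step 1: SEND seq=200 -> fresh
Step 2: DROP seq=336 -> fresh
Step 3: SEND seq=401 -> fresh
Step 4: SEND seq=5168 -> fresh
Step 5: SEND seq=336 -> retransmit
Step 6: SEND seq=336 -> retransmit
Step 7: SEND seq=457 -> fresh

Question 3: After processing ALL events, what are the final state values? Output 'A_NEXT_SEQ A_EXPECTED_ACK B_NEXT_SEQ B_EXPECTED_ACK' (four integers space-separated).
After event 0: A_seq=5168 A_ack=200 B_seq=200 B_ack=5168
After event 1: A_seq=5168 A_ack=336 B_seq=336 B_ack=5168
After event 2: A_seq=5168 A_ack=336 B_seq=401 B_ack=5168
After event 3: A_seq=5168 A_ack=336 B_seq=457 B_ack=5168
After event 4: A_seq=5261 A_ack=336 B_seq=457 B_ack=5261
After event 5: A_seq=5261 A_ack=457 B_seq=457 B_ack=5261
After event 6: A_seq=5261 A_ack=457 B_seq=457 B_ack=5261
After event 7: A_seq=5261 A_ack=567 B_seq=567 B_ack=5261

Answer: 5261 567 567 5261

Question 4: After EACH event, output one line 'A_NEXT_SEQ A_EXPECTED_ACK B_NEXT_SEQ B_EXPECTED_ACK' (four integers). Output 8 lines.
5168 200 200 5168
5168 336 336 5168
5168 336 401 5168
5168 336 457 5168
5261 336 457 5261
5261 457 457 5261
5261 457 457 5261
5261 567 567 5261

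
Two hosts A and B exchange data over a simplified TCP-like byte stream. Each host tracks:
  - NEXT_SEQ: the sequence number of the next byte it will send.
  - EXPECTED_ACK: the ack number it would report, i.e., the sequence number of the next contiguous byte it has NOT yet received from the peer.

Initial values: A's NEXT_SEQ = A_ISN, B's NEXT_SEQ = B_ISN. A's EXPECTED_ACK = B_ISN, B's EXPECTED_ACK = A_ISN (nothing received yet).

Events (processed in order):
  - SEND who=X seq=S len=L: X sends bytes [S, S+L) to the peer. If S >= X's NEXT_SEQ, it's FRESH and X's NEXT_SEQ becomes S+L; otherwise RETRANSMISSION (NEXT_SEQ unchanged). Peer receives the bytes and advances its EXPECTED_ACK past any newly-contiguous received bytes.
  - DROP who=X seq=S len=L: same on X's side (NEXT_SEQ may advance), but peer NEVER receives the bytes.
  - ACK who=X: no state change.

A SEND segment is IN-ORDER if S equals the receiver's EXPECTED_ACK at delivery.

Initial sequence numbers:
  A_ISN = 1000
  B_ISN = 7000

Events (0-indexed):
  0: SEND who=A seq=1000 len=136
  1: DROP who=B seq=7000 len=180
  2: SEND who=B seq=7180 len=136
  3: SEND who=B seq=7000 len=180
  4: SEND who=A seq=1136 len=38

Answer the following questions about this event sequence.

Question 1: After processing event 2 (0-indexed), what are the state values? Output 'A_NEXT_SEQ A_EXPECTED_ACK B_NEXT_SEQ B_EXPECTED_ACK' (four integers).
After event 0: A_seq=1136 A_ack=7000 B_seq=7000 B_ack=1136
After event 1: A_seq=1136 A_ack=7000 B_seq=7180 B_ack=1136
After event 2: A_seq=1136 A_ack=7000 B_seq=7316 B_ack=1136

1136 7000 7316 1136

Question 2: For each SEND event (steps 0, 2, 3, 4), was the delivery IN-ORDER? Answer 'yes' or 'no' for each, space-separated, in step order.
Answer: yes no yes yes

Derivation:
Step 0: SEND seq=1000 -> in-order
Step 2: SEND seq=7180 -> out-of-order
Step 3: SEND seq=7000 -> in-order
Step 4: SEND seq=1136 -> in-order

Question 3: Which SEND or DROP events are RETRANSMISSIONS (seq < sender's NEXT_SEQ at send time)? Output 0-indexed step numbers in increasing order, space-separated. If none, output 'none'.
Step 0: SEND seq=1000 -> fresh
Step 1: DROP seq=7000 -> fresh
Step 2: SEND seq=7180 -> fresh
Step 3: SEND seq=7000 -> retransmit
Step 4: SEND seq=1136 -> fresh

Answer: 3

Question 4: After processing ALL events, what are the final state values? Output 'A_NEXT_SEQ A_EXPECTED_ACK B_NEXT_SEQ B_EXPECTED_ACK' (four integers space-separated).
Answer: 1174 7316 7316 1174

Derivation:
After event 0: A_seq=1136 A_ack=7000 B_seq=7000 B_ack=1136
After event 1: A_seq=1136 A_ack=7000 B_seq=7180 B_ack=1136
After event 2: A_seq=1136 A_ack=7000 B_seq=7316 B_ack=1136
After event 3: A_seq=1136 A_ack=7316 B_seq=7316 B_ack=1136
After event 4: A_seq=1174 A_ack=7316 B_seq=7316 B_ack=1174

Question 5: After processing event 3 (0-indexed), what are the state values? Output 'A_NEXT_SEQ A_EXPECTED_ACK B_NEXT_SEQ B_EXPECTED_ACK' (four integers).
After event 0: A_seq=1136 A_ack=7000 B_seq=7000 B_ack=1136
After event 1: A_seq=1136 A_ack=7000 B_seq=7180 B_ack=1136
After event 2: A_seq=1136 A_ack=7000 B_seq=7316 B_ack=1136
After event 3: A_seq=1136 A_ack=7316 B_seq=7316 B_ack=1136

1136 7316 7316 1136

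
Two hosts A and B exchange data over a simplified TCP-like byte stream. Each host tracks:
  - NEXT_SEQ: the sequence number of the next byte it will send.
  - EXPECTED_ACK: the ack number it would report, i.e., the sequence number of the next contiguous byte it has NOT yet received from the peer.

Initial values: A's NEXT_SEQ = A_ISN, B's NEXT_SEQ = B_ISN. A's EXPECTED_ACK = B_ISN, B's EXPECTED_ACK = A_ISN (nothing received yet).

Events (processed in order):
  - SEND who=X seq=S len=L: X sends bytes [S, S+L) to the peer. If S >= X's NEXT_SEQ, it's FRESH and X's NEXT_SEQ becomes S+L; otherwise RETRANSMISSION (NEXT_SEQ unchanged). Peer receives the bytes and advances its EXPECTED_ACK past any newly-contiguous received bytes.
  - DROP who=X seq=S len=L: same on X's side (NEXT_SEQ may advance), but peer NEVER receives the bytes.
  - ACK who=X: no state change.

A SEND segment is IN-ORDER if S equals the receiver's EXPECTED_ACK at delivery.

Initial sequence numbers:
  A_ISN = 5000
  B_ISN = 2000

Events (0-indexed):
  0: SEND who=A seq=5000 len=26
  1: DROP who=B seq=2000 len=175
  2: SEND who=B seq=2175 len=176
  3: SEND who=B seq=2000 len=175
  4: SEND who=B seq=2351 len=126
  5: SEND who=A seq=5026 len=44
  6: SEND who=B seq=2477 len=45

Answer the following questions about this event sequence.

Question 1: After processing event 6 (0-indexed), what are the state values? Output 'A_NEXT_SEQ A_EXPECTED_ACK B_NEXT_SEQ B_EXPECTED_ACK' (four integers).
After event 0: A_seq=5026 A_ack=2000 B_seq=2000 B_ack=5026
After event 1: A_seq=5026 A_ack=2000 B_seq=2175 B_ack=5026
After event 2: A_seq=5026 A_ack=2000 B_seq=2351 B_ack=5026
After event 3: A_seq=5026 A_ack=2351 B_seq=2351 B_ack=5026
After event 4: A_seq=5026 A_ack=2477 B_seq=2477 B_ack=5026
After event 5: A_seq=5070 A_ack=2477 B_seq=2477 B_ack=5070
After event 6: A_seq=5070 A_ack=2522 B_seq=2522 B_ack=5070

5070 2522 2522 5070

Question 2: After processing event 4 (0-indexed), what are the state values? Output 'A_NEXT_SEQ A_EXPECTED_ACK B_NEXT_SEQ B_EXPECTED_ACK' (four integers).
After event 0: A_seq=5026 A_ack=2000 B_seq=2000 B_ack=5026
After event 1: A_seq=5026 A_ack=2000 B_seq=2175 B_ack=5026
After event 2: A_seq=5026 A_ack=2000 B_seq=2351 B_ack=5026
After event 3: A_seq=5026 A_ack=2351 B_seq=2351 B_ack=5026
After event 4: A_seq=5026 A_ack=2477 B_seq=2477 B_ack=5026

5026 2477 2477 5026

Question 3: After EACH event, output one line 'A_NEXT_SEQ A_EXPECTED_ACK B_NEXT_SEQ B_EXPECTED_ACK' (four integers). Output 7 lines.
5026 2000 2000 5026
5026 2000 2175 5026
5026 2000 2351 5026
5026 2351 2351 5026
5026 2477 2477 5026
5070 2477 2477 5070
5070 2522 2522 5070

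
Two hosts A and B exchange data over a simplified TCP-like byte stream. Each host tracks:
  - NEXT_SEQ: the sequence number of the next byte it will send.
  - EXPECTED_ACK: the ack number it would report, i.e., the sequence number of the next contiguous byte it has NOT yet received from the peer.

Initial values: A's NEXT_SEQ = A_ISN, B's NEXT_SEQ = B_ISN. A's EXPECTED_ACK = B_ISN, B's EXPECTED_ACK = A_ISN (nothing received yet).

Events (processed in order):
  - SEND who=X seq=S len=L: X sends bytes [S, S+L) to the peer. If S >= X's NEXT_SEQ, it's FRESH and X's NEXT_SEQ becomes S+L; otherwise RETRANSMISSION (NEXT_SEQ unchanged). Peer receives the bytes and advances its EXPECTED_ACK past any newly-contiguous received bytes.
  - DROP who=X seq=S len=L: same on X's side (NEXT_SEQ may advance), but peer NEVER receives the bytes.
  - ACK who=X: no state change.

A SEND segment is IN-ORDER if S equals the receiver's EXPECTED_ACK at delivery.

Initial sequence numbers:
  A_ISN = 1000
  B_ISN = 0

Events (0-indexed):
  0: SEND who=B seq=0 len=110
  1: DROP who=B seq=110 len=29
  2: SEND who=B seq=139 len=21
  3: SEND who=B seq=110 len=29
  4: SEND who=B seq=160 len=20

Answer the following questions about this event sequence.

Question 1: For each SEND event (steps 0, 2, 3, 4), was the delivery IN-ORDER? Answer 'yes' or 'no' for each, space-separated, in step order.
Step 0: SEND seq=0 -> in-order
Step 2: SEND seq=139 -> out-of-order
Step 3: SEND seq=110 -> in-order
Step 4: SEND seq=160 -> in-order

Answer: yes no yes yes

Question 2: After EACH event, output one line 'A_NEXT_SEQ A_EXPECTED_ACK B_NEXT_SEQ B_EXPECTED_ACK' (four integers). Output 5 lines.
1000 110 110 1000
1000 110 139 1000
1000 110 160 1000
1000 160 160 1000
1000 180 180 1000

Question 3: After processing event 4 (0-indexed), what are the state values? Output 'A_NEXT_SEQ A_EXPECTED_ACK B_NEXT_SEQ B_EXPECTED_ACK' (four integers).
After event 0: A_seq=1000 A_ack=110 B_seq=110 B_ack=1000
After event 1: A_seq=1000 A_ack=110 B_seq=139 B_ack=1000
After event 2: A_seq=1000 A_ack=110 B_seq=160 B_ack=1000
After event 3: A_seq=1000 A_ack=160 B_seq=160 B_ack=1000
After event 4: A_seq=1000 A_ack=180 B_seq=180 B_ack=1000

1000 180 180 1000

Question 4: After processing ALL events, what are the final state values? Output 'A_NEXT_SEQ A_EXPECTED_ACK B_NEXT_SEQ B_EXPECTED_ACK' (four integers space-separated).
After event 0: A_seq=1000 A_ack=110 B_seq=110 B_ack=1000
After event 1: A_seq=1000 A_ack=110 B_seq=139 B_ack=1000
After event 2: A_seq=1000 A_ack=110 B_seq=160 B_ack=1000
After event 3: A_seq=1000 A_ack=160 B_seq=160 B_ack=1000
After event 4: A_seq=1000 A_ack=180 B_seq=180 B_ack=1000

Answer: 1000 180 180 1000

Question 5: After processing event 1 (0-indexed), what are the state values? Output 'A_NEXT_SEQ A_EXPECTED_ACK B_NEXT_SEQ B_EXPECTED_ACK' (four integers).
After event 0: A_seq=1000 A_ack=110 B_seq=110 B_ack=1000
After event 1: A_seq=1000 A_ack=110 B_seq=139 B_ack=1000

1000 110 139 1000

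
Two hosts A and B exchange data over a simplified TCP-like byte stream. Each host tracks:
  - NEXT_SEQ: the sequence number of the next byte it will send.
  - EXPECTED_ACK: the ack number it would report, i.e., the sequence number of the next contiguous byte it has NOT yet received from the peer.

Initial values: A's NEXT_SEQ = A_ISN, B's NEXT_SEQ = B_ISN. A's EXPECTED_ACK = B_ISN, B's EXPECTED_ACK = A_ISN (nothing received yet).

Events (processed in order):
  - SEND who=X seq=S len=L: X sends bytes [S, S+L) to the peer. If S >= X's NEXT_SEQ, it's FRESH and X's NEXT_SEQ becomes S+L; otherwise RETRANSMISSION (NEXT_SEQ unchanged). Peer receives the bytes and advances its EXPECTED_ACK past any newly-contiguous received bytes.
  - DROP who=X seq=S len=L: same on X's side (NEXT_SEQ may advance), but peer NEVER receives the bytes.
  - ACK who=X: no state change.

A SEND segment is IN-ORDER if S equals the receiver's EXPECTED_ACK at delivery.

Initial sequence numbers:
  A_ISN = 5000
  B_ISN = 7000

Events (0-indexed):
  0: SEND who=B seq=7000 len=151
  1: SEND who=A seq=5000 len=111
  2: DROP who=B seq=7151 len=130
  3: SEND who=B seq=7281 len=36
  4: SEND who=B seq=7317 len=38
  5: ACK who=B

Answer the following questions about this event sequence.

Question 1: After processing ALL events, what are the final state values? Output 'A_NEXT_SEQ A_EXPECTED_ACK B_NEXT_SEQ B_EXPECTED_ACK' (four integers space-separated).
Answer: 5111 7151 7355 5111

Derivation:
After event 0: A_seq=5000 A_ack=7151 B_seq=7151 B_ack=5000
After event 1: A_seq=5111 A_ack=7151 B_seq=7151 B_ack=5111
After event 2: A_seq=5111 A_ack=7151 B_seq=7281 B_ack=5111
After event 3: A_seq=5111 A_ack=7151 B_seq=7317 B_ack=5111
After event 4: A_seq=5111 A_ack=7151 B_seq=7355 B_ack=5111
After event 5: A_seq=5111 A_ack=7151 B_seq=7355 B_ack=5111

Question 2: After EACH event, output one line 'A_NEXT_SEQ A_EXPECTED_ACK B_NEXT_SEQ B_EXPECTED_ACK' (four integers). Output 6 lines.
5000 7151 7151 5000
5111 7151 7151 5111
5111 7151 7281 5111
5111 7151 7317 5111
5111 7151 7355 5111
5111 7151 7355 5111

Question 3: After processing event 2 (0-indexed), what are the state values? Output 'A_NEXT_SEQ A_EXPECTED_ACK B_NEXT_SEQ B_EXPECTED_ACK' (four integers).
After event 0: A_seq=5000 A_ack=7151 B_seq=7151 B_ack=5000
After event 1: A_seq=5111 A_ack=7151 B_seq=7151 B_ack=5111
After event 2: A_seq=5111 A_ack=7151 B_seq=7281 B_ack=5111

5111 7151 7281 5111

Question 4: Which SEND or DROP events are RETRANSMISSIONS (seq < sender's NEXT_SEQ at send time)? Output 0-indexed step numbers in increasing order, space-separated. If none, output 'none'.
Step 0: SEND seq=7000 -> fresh
Step 1: SEND seq=5000 -> fresh
Step 2: DROP seq=7151 -> fresh
Step 3: SEND seq=7281 -> fresh
Step 4: SEND seq=7317 -> fresh

Answer: none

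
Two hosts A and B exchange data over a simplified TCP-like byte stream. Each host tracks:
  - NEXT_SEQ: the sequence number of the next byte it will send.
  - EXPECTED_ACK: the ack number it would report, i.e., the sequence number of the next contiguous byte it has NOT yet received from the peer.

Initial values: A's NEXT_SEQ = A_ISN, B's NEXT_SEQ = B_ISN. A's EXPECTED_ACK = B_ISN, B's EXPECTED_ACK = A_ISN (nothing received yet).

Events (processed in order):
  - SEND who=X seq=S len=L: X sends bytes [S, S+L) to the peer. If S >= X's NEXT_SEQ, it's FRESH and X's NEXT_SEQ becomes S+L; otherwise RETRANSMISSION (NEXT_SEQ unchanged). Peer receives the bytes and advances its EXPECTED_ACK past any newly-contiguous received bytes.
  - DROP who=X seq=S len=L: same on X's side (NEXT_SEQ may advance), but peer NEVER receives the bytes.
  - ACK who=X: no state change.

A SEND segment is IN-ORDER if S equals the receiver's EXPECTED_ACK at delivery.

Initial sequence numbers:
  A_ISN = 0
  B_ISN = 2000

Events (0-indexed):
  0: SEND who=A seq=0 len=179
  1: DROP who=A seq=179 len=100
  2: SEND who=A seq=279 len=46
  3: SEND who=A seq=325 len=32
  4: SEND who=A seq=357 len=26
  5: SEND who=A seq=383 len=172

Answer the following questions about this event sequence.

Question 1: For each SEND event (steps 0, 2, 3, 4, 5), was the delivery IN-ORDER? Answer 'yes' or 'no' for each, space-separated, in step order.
Answer: yes no no no no

Derivation:
Step 0: SEND seq=0 -> in-order
Step 2: SEND seq=279 -> out-of-order
Step 3: SEND seq=325 -> out-of-order
Step 4: SEND seq=357 -> out-of-order
Step 5: SEND seq=383 -> out-of-order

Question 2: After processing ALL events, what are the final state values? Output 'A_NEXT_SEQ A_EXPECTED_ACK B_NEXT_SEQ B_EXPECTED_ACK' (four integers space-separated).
Answer: 555 2000 2000 179

Derivation:
After event 0: A_seq=179 A_ack=2000 B_seq=2000 B_ack=179
After event 1: A_seq=279 A_ack=2000 B_seq=2000 B_ack=179
After event 2: A_seq=325 A_ack=2000 B_seq=2000 B_ack=179
After event 3: A_seq=357 A_ack=2000 B_seq=2000 B_ack=179
After event 4: A_seq=383 A_ack=2000 B_seq=2000 B_ack=179
After event 5: A_seq=555 A_ack=2000 B_seq=2000 B_ack=179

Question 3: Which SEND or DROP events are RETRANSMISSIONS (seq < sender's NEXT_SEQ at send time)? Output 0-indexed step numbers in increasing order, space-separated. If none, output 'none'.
Answer: none

Derivation:
Step 0: SEND seq=0 -> fresh
Step 1: DROP seq=179 -> fresh
Step 2: SEND seq=279 -> fresh
Step 3: SEND seq=325 -> fresh
Step 4: SEND seq=357 -> fresh
Step 5: SEND seq=383 -> fresh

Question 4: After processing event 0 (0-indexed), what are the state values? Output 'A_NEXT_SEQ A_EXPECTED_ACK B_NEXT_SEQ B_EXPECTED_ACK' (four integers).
After event 0: A_seq=179 A_ack=2000 B_seq=2000 B_ack=179

179 2000 2000 179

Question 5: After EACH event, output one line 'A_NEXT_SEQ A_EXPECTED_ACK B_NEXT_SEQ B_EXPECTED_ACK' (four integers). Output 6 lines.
179 2000 2000 179
279 2000 2000 179
325 2000 2000 179
357 2000 2000 179
383 2000 2000 179
555 2000 2000 179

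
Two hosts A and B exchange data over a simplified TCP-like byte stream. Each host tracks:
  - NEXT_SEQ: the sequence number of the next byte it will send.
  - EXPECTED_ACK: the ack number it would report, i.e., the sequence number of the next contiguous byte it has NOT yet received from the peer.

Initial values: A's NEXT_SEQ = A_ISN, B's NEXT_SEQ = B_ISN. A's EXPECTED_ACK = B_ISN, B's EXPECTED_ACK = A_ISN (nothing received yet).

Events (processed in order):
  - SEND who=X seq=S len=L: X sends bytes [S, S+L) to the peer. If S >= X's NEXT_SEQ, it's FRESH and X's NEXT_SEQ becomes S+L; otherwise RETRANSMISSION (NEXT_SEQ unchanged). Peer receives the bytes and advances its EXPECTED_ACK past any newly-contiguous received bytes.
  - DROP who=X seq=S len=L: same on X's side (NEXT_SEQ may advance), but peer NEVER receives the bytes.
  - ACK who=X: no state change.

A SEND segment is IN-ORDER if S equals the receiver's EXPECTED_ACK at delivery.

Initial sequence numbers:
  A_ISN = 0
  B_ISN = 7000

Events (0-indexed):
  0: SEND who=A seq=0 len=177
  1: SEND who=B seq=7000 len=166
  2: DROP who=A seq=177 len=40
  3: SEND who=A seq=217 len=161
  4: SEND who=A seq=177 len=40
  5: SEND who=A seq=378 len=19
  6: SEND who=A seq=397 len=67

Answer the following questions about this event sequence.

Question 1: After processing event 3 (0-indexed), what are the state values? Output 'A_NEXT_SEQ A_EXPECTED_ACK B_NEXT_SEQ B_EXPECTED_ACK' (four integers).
After event 0: A_seq=177 A_ack=7000 B_seq=7000 B_ack=177
After event 1: A_seq=177 A_ack=7166 B_seq=7166 B_ack=177
After event 2: A_seq=217 A_ack=7166 B_seq=7166 B_ack=177
After event 3: A_seq=378 A_ack=7166 B_seq=7166 B_ack=177

378 7166 7166 177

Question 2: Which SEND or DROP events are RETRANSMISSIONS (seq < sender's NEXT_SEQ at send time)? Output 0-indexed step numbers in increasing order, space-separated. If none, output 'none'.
Answer: 4

Derivation:
Step 0: SEND seq=0 -> fresh
Step 1: SEND seq=7000 -> fresh
Step 2: DROP seq=177 -> fresh
Step 3: SEND seq=217 -> fresh
Step 4: SEND seq=177 -> retransmit
Step 5: SEND seq=378 -> fresh
Step 6: SEND seq=397 -> fresh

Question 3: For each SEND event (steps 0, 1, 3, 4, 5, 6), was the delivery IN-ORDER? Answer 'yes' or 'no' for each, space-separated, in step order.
Step 0: SEND seq=0 -> in-order
Step 1: SEND seq=7000 -> in-order
Step 3: SEND seq=217 -> out-of-order
Step 4: SEND seq=177 -> in-order
Step 5: SEND seq=378 -> in-order
Step 6: SEND seq=397 -> in-order

Answer: yes yes no yes yes yes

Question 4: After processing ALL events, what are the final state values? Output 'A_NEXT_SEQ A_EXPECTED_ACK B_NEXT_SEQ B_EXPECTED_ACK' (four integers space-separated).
After event 0: A_seq=177 A_ack=7000 B_seq=7000 B_ack=177
After event 1: A_seq=177 A_ack=7166 B_seq=7166 B_ack=177
After event 2: A_seq=217 A_ack=7166 B_seq=7166 B_ack=177
After event 3: A_seq=378 A_ack=7166 B_seq=7166 B_ack=177
After event 4: A_seq=378 A_ack=7166 B_seq=7166 B_ack=378
After event 5: A_seq=397 A_ack=7166 B_seq=7166 B_ack=397
After event 6: A_seq=464 A_ack=7166 B_seq=7166 B_ack=464

Answer: 464 7166 7166 464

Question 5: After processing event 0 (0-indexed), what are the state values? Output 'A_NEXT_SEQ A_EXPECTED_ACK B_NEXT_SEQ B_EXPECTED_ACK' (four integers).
After event 0: A_seq=177 A_ack=7000 B_seq=7000 B_ack=177

177 7000 7000 177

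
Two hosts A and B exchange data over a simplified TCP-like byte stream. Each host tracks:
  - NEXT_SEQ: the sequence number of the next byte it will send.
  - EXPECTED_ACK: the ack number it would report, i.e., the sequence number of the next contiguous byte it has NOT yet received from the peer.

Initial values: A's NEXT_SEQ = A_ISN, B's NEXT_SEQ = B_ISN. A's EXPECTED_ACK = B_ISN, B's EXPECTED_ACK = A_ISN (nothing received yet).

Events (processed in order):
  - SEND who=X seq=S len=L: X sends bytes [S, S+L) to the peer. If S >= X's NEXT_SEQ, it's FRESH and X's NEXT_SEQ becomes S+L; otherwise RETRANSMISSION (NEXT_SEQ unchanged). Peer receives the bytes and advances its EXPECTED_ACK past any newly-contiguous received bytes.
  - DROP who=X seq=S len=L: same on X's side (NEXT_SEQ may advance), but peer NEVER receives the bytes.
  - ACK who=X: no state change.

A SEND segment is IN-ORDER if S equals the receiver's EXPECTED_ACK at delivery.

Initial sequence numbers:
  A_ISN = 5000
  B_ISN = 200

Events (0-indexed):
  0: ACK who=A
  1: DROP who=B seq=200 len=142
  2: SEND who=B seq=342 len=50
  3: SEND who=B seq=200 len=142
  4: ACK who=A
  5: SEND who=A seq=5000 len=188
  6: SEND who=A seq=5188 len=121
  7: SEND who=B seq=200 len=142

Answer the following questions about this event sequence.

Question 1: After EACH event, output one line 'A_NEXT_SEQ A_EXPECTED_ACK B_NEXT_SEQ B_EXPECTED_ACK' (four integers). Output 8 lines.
5000 200 200 5000
5000 200 342 5000
5000 200 392 5000
5000 392 392 5000
5000 392 392 5000
5188 392 392 5188
5309 392 392 5309
5309 392 392 5309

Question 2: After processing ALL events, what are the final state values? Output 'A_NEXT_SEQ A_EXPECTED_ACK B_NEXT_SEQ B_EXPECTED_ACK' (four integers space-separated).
After event 0: A_seq=5000 A_ack=200 B_seq=200 B_ack=5000
After event 1: A_seq=5000 A_ack=200 B_seq=342 B_ack=5000
After event 2: A_seq=5000 A_ack=200 B_seq=392 B_ack=5000
After event 3: A_seq=5000 A_ack=392 B_seq=392 B_ack=5000
After event 4: A_seq=5000 A_ack=392 B_seq=392 B_ack=5000
After event 5: A_seq=5188 A_ack=392 B_seq=392 B_ack=5188
After event 6: A_seq=5309 A_ack=392 B_seq=392 B_ack=5309
After event 7: A_seq=5309 A_ack=392 B_seq=392 B_ack=5309

Answer: 5309 392 392 5309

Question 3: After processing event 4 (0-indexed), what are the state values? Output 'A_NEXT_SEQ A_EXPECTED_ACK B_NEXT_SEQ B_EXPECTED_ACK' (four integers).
After event 0: A_seq=5000 A_ack=200 B_seq=200 B_ack=5000
After event 1: A_seq=5000 A_ack=200 B_seq=342 B_ack=5000
After event 2: A_seq=5000 A_ack=200 B_seq=392 B_ack=5000
After event 3: A_seq=5000 A_ack=392 B_seq=392 B_ack=5000
After event 4: A_seq=5000 A_ack=392 B_seq=392 B_ack=5000

5000 392 392 5000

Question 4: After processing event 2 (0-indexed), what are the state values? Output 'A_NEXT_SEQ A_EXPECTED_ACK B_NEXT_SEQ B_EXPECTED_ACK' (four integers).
After event 0: A_seq=5000 A_ack=200 B_seq=200 B_ack=5000
After event 1: A_seq=5000 A_ack=200 B_seq=342 B_ack=5000
After event 2: A_seq=5000 A_ack=200 B_seq=392 B_ack=5000

5000 200 392 5000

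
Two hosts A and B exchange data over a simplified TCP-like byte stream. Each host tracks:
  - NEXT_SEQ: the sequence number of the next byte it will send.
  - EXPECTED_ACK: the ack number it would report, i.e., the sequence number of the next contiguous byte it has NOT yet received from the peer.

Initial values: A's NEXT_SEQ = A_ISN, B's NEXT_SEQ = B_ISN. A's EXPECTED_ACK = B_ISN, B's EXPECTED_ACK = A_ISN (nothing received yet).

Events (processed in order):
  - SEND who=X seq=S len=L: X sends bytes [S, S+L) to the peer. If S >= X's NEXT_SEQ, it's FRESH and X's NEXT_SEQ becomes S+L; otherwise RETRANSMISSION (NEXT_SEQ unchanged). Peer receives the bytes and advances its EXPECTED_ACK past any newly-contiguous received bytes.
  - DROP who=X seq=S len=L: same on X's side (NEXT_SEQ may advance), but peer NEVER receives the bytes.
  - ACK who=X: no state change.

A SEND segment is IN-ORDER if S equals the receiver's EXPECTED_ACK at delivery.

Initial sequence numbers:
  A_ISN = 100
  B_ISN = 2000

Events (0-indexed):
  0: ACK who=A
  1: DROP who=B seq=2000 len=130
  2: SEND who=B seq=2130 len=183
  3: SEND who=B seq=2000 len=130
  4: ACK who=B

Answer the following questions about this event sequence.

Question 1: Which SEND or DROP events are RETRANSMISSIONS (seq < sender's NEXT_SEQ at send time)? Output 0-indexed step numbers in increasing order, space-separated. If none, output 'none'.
Answer: 3

Derivation:
Step 1: DROP seq=2000 -> fresh
Step 2: SEND seq=2130 -> fresh
Step 3: SEND seq=2000 -> retransmit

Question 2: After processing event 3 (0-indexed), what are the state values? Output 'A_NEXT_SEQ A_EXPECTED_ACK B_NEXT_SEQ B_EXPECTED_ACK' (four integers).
After event 0: A_seq=100 A_ack=2000 B_seq=2000 B_ack=100
After event 1: A_seq=100 A_ack=2000 B_seq=2130 B_ack=100
After event 2: A_seq=100 A_ack=2000 B_seq=2313 B_ack=100
After event 3: A_seq=100 A_ack=2313 B_seq=2313 B_ack=100

100 2313 2313 100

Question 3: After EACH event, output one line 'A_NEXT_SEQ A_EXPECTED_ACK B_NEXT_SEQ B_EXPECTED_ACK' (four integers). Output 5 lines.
100 2000 2000 100
100 2000 2130 100
100 2000 2313 100
100 2313 2313 100
100 2313 2313 100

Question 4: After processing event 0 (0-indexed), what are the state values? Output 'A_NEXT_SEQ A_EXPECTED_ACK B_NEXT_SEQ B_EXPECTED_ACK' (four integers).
After event 0: A_seq=100 A_ack=2000 B_seq=2000 B_ack=100

100 2000 2000 100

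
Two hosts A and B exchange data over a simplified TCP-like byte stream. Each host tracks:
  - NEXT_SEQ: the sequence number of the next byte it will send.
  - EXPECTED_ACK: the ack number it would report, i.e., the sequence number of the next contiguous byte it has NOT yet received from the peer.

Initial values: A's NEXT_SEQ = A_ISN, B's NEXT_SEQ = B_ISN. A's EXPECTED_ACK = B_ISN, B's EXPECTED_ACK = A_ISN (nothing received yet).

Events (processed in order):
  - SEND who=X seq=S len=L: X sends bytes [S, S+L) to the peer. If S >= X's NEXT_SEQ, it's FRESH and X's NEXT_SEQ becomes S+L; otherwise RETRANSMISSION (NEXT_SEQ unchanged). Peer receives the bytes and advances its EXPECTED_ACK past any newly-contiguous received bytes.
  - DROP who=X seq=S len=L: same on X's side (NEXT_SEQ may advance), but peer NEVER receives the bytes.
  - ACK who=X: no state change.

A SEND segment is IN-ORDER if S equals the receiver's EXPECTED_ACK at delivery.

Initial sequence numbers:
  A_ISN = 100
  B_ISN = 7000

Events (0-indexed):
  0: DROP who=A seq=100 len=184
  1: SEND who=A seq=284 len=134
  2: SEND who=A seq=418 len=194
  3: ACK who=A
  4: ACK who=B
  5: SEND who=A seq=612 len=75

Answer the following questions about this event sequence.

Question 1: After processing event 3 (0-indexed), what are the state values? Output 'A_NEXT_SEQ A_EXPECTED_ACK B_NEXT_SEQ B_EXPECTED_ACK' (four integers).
After event 0: A_seq=284 A_ack=7000 B_seq=7000 B_ack=100
After event 1: A_seq=418 A_ack=7000 B_seq=7000 B_ack=100
After event 2: A_seq=612 A_ack=7000 B_seq=7000 B_ack=100
After event 3: A_seq=612 A_ack=7000 B_seq=7000 B_ack=100

612 7000 7000 100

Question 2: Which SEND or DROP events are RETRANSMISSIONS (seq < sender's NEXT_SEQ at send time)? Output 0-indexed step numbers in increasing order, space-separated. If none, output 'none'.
Answer: none

Derivation:
Step 0: DROP seq=100 -> fresh
Step 1: SEND seq=284 -> fresh
Step 2: SEND seq=418 -> fresh
Step 5: SEND seq=612 -> fresh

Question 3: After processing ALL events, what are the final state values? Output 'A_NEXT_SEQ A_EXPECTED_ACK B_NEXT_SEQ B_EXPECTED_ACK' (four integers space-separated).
After event 0: A_seq=284 A_ack=7000 B_seq=7000 B_ack=100
After event 1: A_seq=418 A_ack=7000 B_seq=7000 B_ack=100
After event 2: A_seq=612 A_ack=7000 B_seq=7000 B_ack=100
After event 3: A_seq=612 A_ack=7000 B_seq=7000 B_ack=100
After event 4: A_seq=612 A_ack=7000 B_seq=7000 B_ack=100
After event 5: A_seq=687 A_ack=7000 B_seq=7000 B_ack=100

Answer: 687 7000 7000 100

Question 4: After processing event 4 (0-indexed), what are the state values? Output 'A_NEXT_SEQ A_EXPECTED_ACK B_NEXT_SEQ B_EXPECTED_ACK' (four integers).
After event 0: A_seq=284 A_ack=7000 B_seq=7000 B_ack=100
After event 1: A_seq=418 A_ack=7000 B_seq=7000 B_ack=100
After event 2: A_seq=612 A_ack=7000 B_seq=7000 B_ack=100
After event 3: A_seq=612 A_ack=7000 B_seq=7000 B_ack=100
After event 4: A_seq=612 A_ack=7000 B_seq=7000 B_ack=100

612 7000 7000 100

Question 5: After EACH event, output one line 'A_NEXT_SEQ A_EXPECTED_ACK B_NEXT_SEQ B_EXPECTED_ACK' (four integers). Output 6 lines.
284 7000 7000 100
418 7000 7000 100
612 7000 7000 100
612 7000 7000 100
612 7000 7000 100
687 7000 7000 100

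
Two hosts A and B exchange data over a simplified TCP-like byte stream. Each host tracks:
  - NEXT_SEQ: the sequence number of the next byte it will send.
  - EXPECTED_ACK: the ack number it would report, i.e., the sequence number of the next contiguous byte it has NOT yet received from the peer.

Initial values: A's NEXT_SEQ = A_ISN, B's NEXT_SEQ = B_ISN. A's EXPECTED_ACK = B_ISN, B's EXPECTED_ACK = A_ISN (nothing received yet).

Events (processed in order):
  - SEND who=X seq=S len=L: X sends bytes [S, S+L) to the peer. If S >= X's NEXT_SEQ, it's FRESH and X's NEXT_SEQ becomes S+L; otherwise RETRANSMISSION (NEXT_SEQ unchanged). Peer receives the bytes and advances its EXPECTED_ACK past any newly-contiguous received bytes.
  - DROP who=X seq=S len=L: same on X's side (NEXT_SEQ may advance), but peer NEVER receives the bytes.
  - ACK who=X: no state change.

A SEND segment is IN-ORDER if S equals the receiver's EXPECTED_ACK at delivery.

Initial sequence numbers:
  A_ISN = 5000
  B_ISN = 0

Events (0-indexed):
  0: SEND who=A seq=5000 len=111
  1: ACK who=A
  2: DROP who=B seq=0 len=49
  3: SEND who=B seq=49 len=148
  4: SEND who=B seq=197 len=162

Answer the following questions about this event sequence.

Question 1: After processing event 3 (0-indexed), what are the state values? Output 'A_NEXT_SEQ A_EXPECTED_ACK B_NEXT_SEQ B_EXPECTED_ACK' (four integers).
After event 0: A_seq=5111 A_ack=0 B_seq=0 B_ack=5111
After event 1: A_seq=5111 A_ack=0 B_seq=0 B_ack=5111
After event 2: A_seq=5111 A_ack=0 B_seq=49 B_ack=5111
After event 3: A_seq=5111 A_ack=0 B_seq=197 B_ack=5111

5111 0 197 5111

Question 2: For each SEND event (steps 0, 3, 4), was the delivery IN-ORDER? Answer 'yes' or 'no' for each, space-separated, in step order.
Step 0: SEND seq=5000 -> in-order
Step 3: SEND seq=49 -> out-of-order
Step 4: SEND seq=197 -> out-of-order

Answer: yes no no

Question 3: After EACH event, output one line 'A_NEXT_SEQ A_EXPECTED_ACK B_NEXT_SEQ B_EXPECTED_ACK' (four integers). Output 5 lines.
5111 0 0 5111
5111 0 0 5111
5111 0 49 5111
5111 0 197 5111
5111 0 359 5111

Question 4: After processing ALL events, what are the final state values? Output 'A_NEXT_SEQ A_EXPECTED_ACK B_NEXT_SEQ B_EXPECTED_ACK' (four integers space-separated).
After event 0: A_seq=5111 A_ack=0 B_seq=0 B_ack=5111
After event 1: A_seq=5111 A_ack=0 B_seq=0 B_ack=5111
After event 2: A_seq=5111 A_ack=0 B_seq=49 B_ack=5111
After event 3: A_seq=5111 A_ack=0 B_seq=197 B_ack=5111
After event 4: A_seq=5111 A_ack=0 B_seq=359 B_ack=5111

Answer: 5111 0 359 5111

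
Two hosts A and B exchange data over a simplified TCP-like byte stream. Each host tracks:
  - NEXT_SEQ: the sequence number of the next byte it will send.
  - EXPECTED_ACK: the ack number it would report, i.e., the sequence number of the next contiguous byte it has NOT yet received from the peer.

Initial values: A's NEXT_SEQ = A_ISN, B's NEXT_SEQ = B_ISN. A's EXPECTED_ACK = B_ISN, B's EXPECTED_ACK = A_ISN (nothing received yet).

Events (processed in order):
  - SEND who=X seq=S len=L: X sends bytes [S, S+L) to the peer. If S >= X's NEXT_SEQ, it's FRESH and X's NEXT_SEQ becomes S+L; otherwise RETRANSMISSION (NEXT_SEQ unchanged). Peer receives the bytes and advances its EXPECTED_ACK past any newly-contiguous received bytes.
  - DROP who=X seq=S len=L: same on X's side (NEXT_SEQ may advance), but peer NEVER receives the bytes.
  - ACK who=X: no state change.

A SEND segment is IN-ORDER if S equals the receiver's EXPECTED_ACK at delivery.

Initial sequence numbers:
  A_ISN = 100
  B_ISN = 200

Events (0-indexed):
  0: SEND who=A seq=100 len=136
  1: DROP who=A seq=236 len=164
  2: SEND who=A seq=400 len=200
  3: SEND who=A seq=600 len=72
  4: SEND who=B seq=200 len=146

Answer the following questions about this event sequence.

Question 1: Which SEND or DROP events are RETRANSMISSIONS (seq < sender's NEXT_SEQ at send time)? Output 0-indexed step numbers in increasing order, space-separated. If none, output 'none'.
Answer: none

Derivation:
Step 0: SEND seq=100 -> fresh
Step 1: DROP seq=236 -> fresh
Step 2: SEND seq=400 -> fresh
Step 3: SEND seq=600 -> fresh
Step 4: SEND seq=200 -> fresh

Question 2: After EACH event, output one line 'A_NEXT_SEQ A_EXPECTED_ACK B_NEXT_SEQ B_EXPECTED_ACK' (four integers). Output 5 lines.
236 200 200 236
400 200 200 236
600 200 200 236
672 200 200 236
672 346 346 236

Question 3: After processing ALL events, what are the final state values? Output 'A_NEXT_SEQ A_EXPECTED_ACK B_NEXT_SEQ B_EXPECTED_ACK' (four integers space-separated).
Answer: 672 346 346 236

Derivation:
After event 0: A_seq=236 A_ack=200 B_seq=200 B_ack=236
After event 1: A_seq=400 A_ack=200 B_seq=200 B_ack=236
After event 2: A_seq=600 A_ack=200 B_seq=200 B_ack=236
After event 3: A_seq=672 A_ack=200 B_seq=200 B_ack=236
After event 4: A_seq=672 A_ack=346 B_seq=346 B_ack=236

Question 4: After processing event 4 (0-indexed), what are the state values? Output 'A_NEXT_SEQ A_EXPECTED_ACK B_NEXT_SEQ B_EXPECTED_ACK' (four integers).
After event 0: A_seq=236 A_ack=200 B_seq=200 B_ack=236
After event 1: A_seq=400 A_ack=200 B_seq=200 B_ack=236
After event 2: A_seq=600 A_ack=200 B_seq=200 B_ack=236
After event 3: A_seq=672 A_ack=200 B_seq=200 B_ack=236
After event 4: A_seq=672 A_ack=346 B_seq=346 B_ack=236

672 346 346 236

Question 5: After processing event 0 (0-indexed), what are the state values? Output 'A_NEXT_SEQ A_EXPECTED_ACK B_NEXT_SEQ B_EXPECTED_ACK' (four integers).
After event 0: A_seq=236 A_ack=200 B_seq=200 B_ack=236

236 200 200 236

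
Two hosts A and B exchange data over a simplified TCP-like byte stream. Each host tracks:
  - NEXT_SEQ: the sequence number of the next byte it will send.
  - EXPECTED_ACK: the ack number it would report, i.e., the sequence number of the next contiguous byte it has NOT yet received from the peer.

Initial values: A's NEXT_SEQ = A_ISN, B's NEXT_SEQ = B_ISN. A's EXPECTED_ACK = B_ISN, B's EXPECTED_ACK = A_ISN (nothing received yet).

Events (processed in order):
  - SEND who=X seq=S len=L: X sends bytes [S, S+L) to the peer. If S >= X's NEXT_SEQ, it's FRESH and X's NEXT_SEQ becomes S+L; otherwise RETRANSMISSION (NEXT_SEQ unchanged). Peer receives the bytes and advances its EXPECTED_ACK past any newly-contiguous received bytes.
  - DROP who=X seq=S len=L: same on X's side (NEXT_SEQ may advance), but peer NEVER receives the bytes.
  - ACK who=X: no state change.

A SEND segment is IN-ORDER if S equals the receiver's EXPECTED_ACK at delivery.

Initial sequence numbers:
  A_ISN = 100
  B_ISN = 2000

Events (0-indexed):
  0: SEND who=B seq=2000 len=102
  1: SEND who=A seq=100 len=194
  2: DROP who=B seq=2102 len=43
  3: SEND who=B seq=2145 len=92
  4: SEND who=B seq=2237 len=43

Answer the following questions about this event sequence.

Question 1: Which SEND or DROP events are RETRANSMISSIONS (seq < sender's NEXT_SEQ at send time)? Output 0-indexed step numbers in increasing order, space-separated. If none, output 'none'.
Step 0: SEND seq=2000 -> fresh
Step 1: SEND seq=100 -> fresh
Step 2: DROP seq=2102 -> fresh
Step 3: SEND seq=2145 -> fresh
Step 4: SEND seq=2237 -> fresh

Answer: none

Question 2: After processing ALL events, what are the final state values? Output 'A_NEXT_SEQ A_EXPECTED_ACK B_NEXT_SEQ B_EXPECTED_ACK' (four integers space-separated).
Answer: 294 2102 2280 294

Derivation:
After event 0: A_seq=100 A_ack=2102 B_seq=2102 B_ack=100
After event 1: A_seq=294 A_ack=2102 B_seq=2102 B_ack=294
After event 2: A_seq=294 A_ack=2102 B_seq=2145 B_ack=294
After event 3: A_seq=294 A_ack=2102 B_seq=2237 B_ack=294
After event 4: A_seq=294 A_ack=2102 B_seq=2280 B_ack=294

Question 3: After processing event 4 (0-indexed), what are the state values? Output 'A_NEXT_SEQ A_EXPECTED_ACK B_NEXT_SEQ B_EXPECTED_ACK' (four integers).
After event 0: A_seq=100 A_ack=2102 B_seq=2102 B_ack=100
After event 1: A_seq=294 A_ack=2102 B_seq=2102 B_ack=294
After event 2: A_seq=294 A_ack=2102 B_seq=2145 B_ack=294
After event 3: A_seq=294 A_ack=2102 B_seq=2237 B_ack=294
After event 4: A_seq=294 A_ack=2102 B_seq=2280 B_ack=294

294 2102 2280 294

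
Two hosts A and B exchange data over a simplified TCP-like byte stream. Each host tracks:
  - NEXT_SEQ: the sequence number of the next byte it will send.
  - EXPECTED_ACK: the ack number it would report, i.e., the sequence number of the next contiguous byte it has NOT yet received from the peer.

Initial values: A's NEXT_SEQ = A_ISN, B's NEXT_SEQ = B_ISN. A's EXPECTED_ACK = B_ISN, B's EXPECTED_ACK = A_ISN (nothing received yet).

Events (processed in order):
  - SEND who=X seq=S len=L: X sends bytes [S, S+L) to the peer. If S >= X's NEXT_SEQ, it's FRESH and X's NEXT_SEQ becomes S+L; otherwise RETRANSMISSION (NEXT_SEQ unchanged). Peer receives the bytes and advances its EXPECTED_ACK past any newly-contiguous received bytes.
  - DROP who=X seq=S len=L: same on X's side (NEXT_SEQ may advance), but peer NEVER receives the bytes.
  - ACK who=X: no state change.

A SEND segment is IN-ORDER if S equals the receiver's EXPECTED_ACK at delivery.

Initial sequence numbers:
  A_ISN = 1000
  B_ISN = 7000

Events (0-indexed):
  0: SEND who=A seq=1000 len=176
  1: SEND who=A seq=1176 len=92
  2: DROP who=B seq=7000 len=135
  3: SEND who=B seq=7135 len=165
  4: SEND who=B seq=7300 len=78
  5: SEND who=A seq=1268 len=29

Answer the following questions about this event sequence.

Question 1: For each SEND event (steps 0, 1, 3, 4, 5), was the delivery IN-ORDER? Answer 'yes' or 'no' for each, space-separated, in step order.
Step 0: SEND seq=1000 -> in-order
Step 1: SEND seq=1176 -> in-order
Step 3: SEND seq=7135 -> out-of-order
Step 4: SEND seq=7300 -> out-of-order
Step 5: SEND seq=1268 -> in-order

Answer: yes yes no no yes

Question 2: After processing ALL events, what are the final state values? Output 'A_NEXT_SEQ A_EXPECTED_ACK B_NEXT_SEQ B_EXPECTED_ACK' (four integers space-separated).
Answer: 1297 7000 7378 1297

Derivation:
After event 0: A_seq=1176 A_ack=7000 B_seq=7000 B_ack=1176
After event 1: A_seq=1268 A_ack=7000 B_seq=7000 B_ack=1268
After event 2: A_seq=1268 A_ack=7000 B_seq=7135 B_ack=1268
After event 3: A_seq=1268 A_ack=7000 B_seq=7300 B_ack=1268
After event 4: A_seq=1268 A_ack=7000 B_seq=7378 B_ack=1268
After event 5: A_seq=1297 A_ack=7000 B_seq=7378 B_ack=1297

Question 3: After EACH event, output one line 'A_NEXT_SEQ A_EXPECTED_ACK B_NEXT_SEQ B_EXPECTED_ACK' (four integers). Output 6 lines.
1176 7000 7000 1176
1268 7000 7000 1268
1268 7000 7135 1268
1268 7000 7300 1268
1268 7000 7378 1268
1297 7000 7378 1297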